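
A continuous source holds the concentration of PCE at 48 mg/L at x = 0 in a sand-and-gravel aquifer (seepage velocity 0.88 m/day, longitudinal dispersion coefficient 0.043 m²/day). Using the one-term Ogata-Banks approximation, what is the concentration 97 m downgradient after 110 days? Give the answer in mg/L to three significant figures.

22.8 mg/L

For a continuous step input, C/C₀ ≈ ½·erfc((x−vt)/(2√(Dt))).
vt = 0.88 × 110 = 96.8 m and 2√(Dt) = 2√(0.043 × 110) = 4.350 m.
Argument (x−vt)/(2√(Dt)) = (97 − 96.8)/4.350 = 0.04598; ½·erfc(0.04598) = 0.4741.
C = 48 × 0.4741 = 22.8 mg/L.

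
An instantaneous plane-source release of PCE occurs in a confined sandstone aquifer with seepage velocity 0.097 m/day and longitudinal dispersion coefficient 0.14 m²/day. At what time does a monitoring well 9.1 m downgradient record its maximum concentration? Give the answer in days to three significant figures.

80.1 days

For the 1D instantaneous-source solution, setting ∂C/∂t = 0 at fixed x gives v²t² + 2Dt − x² = 0, so t = (√(D² + v²x²) − D)/v².
√(D² + v²x²) = √(0.14² + 0.097² × 9.1²) = 0.8937; v² = 0.009409.
t = (0.8937 − 0.14)/0.009409 = 80.1 days (vs. the pure-advection estimate x/v = 93.8 d).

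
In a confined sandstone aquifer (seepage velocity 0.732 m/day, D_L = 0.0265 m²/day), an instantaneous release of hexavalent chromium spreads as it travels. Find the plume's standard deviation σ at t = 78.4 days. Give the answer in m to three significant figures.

2.04 m

Dispersive spreading gives a Gaussian with σ² = 2Dt; advection only shifts the center.
σ = √(2 × 0.0265 × 78.4) = 2.04 m.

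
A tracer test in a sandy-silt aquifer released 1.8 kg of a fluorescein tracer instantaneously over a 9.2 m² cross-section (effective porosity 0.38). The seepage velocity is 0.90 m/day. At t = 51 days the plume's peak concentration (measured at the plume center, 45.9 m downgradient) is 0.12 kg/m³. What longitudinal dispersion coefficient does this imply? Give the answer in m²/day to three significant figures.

At the plume center C_max = M/(n_e·A·√(4πDt)), so D = M²/(4πt·(n_e·A·C_max)²).
n_e·A·C_max = 0.38 × 9.2 × 0.12 = 0.4195 kg/m.
D = 1.8²/(4π × 51 × 0.4195²) = 0.0287 m²/day.

0.0287 m²/day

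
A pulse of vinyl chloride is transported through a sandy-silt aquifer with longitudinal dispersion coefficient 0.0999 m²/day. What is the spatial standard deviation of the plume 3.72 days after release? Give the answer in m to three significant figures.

0.862 m

Dispersive spreading gives a Gaussian with σ² = 2Dt; advection only shifts the center.
σ = √(2 × 0.0999 × 3.72) = 0.862 m.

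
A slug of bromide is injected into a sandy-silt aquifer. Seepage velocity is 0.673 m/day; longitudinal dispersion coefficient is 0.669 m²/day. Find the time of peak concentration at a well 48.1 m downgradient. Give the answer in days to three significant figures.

70.0 days

For the 1D instantaneous-source solution, setting ∂C/∂t = 0 at fixed x gives v²t² + 2Dt − x² = 0, so t = (√(D² + v²x²) − D)/v².
√(D² + v²x²) = √(0.669² + 0.673² × 48.1²) = 32.38; v² = 0.452929.
t = (32.38 − 0.669)/0.452929 = 70.0 days (vs. the pure-advection estimate x/v = 71.5 d).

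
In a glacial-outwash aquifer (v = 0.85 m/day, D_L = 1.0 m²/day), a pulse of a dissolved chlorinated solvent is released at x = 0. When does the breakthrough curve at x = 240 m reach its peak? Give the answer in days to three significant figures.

281 days

For the 1D instantaneous-source solution, setting ∂C/∂t = 0 at fixed x gives v²t² + 2Dt − x² = 0, so t = (√(D² + v²x²) − D)/v².
√(D² + v²x²) = √(1.0² + 0.85² × 240²) = 204.0; v² = 0.7225.
t = (204.0 − 1.0)/0.7225 = 281 days (vs. the pure-advection estimate x/v = 282 d).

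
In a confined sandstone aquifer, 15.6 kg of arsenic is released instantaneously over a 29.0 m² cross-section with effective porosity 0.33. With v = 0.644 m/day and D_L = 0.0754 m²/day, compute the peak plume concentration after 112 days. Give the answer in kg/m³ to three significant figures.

0.158 kg/m³

The peak of an instantaneous 1D plume sits at x = vt; there the Gaussian factor is 1 and C_max = M/(n_e·A·√(4πDt)), where n_e·A is the pore area the mass is dissolved in.
√(4πDt) = √(4π × 0.0754 × 112) = 10.30 m, so C_max = 15.6/(0.33 × 29.0 × 10.30) = 0.158 kg/m³.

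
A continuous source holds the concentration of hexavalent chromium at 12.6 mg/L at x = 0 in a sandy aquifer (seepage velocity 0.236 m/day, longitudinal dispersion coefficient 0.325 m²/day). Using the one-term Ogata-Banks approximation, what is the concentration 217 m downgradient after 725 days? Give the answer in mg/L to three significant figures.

For a continuous step input, C/C₀ ≈ ½·erfc((x−vt)/(2√(Dt))).
vt = 0.236 × 725 = 171.1 m and 2√(Dt) = 2√(0.325 × 725) = 30.70 m.
Argument (x−vt)/(2√(Dt)) = (217 − 171.1)/30.70 = 1.495; ½·erfc(1.495) = 0.01725.
C = 12.6 × 0.01725 = 0.217 mg/L.

0.217 mg/L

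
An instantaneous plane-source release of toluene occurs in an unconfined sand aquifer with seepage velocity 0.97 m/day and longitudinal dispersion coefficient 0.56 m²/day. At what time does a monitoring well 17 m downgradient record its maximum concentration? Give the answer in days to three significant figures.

16.9 days

For the 1D instantaneous-source solution, setting ∂C/∂t = 0 at fixed x gives v²t² + 2Dt − x² = 0, so t = (√(D² + v²x²) − D)/v².
√(D² + v²x²) = √(0.56² + 0.97² × 17²) = 16.50; v² = 0.9409.
t = (16.50 − 0.56)/0.9409 = 16.9 days (vs. the pure-advection estimate x/v = 17.5 d).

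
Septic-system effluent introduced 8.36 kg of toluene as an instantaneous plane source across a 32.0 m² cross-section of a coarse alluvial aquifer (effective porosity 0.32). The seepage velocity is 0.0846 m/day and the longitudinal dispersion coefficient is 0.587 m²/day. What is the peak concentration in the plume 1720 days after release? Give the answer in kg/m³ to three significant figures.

The peak of an instantaneous 1D plume sits at x = vt; there the Gaussian factor is 1 and C_max = M/(n_e·A·√(4πDt)), where n_e·A is the pore area the mass is dissolved in.
√(4πDt) = √(4π × 0.587 × 1720) = 112.6 m, so C_max = 8.36/(0.32 × 32.0 × 112.6) = 0.00725 kg/m³.

0.00725 kg/m³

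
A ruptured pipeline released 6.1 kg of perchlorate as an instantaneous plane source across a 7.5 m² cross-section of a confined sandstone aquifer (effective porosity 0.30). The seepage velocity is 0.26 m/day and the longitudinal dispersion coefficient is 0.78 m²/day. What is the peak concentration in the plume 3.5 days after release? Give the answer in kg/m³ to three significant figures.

0.463 kg/m³

The peak of an instantaneous 1D plume sits at x = vt; there the Gaussian factor is 1 and C_max = M/(n_e·A·√(4πDt)), where n_e·A is the pore area the mass is dissolved in.
√(4πDt) = √(4π × 0.78 × 3.5) = 5.857 m, so C_max = 6.1/(0.30 × 7.5 × 5.857) = 0.463 kg/m³.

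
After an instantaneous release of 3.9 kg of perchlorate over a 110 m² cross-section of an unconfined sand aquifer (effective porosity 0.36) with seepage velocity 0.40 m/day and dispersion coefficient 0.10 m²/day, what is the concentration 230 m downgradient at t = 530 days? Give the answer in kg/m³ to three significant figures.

0.000828 kg/m³

For an instantaneous plane source, C(x,t) = M/(n_e·A·√(4πDt)) · exp(−(x−vt)²/(4Dt)), with n_e·A the pore (flow) area.
Plume center vt = 0.40 × 530 = 212 m, so the well at 230 m is 18 m downgradient of the peak.
√(4πDt) = 25.81 m, giving peak height M/(n_e·A·√(4πDt)) = 3.9/(0.36 × 110 × 25.81) = 0.003816 kg/m³.
(x−vt)²/(4Dt) = (18)²/(4 × 0.10 × 530) = 1.528; exp(−1.528) = 0.2170.
C = 0.003816 × 0.2170 = 0.000828 kg/m³.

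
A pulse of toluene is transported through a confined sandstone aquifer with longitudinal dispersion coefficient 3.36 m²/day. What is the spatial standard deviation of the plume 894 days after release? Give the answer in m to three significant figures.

77.5 m

Dispersive spreading gives a Gaussian with σ² = 2Dt; advection only shifts the center.
σ = √(2 × 3.36 × 894) = 77.5 m.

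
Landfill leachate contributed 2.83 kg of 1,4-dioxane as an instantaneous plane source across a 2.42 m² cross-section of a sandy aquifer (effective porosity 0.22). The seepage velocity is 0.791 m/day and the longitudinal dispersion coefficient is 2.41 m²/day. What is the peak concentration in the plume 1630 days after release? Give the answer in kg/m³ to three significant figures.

0.0239 kg/m³

The peak of an instantaneous 1D plume sits at x = vt; there the Gaussian factor is 1 and C_max = M/(n_e·A·√(4πDt)), where n_e·A is the pore area the mass is dissolved in.
√(4πDt) = √(4π × 2.41 × 1630) = 222.2 m, so C_max = 2.83/(0.22 × 2.42 × 222.2) = 0.0239 kg/m³.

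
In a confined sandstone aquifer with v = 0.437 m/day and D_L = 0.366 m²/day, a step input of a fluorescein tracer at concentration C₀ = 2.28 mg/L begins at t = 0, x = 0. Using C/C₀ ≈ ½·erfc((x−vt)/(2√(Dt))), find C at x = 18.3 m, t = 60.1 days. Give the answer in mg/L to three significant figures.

For a continuous step input, C/C₀ ≈ ½·erfc((x−vt)/(2√(Dt))).
vt = 0.437 × 60.1 = 26.2637 m and 2√(Dt) = 2√(0.366 × 60.1) = 9.380 m.
Argument (x−vt)/(2√(Dt)) = (18.3 − 26.2637)/9.380 = -0.8490; ½·erfc(-0.8490) = 0.8851.
C = 2.28 × 0.8851 = 2.02 mg/L.

2.02 mg/L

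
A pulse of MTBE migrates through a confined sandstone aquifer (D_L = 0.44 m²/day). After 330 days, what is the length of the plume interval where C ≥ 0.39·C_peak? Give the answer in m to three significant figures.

The plume is Gaussian with σ = √(2Dt) = √(2 × 0.44 × 330) = 17.04 m.
C/C_peak = exp(−Δx²/(2σ²)) = 0.39 ⇒ Δx = σ·√(−2 ln 0.39) = 17.04 × 1.372 = 23.38 m.
Width = 2Δx = 46.8 m.

46.8 m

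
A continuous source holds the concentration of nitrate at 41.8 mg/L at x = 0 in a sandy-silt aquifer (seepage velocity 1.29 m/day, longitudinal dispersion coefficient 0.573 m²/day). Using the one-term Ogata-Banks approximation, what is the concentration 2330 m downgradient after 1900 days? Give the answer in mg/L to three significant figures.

41.6 mg/L

For a continuous step input, C/C₀ ≈ ½·erfc((x−vt)/(2√(Dt))).
vt = 1.29 × 1900 = 2451 m and 2√(Dt) = 2√(0.573 × 1900) = 65.99 m.
Argument (x−vt)/(2√(Dt)) = (2330 − 2451)/65.99 = -1.834; ½·erfc(-1.834) = 0.9953.
C = 41.8 × 0.9953 = 41.6 mg/L.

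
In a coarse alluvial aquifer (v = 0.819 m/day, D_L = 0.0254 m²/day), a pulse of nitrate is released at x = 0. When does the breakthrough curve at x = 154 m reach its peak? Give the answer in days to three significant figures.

For the 1D instantaneous-source solution, setting ∂C/∂t = 0 at fixed x gives v²t² + 2Dt − x² = 0, so t = (√(D² + v²x²) − D)/v².
√(D² + v²x²) = √(0.0254² + 0.819² × 154²) = 126.1; v² = 0.670761.
t = (126.1 − 0.0254)/0.670761 = 188 days (vs. the pure-advection estimate x/v = 188 d).

188 days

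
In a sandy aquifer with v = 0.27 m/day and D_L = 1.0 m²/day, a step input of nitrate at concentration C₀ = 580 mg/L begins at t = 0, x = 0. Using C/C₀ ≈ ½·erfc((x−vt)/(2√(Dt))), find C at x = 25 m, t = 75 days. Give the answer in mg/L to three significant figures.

For a continuous step input, C/C₀ ≈ ½·erfc((x−vt)/(2√(Dt))).
vt = 0.27 × 75 = 20.25 m and 2√(Dt) = 2√(1.0 × 75) = 17.32 m.
Argument (x−vt)/(2√(Dt)) = (25 − 20.25)/17.32 = 0.2742; ½·erfc(0.2742) = 0.3491.
C = 580 × 0.3491 = 202 mg/L.

202 mg/L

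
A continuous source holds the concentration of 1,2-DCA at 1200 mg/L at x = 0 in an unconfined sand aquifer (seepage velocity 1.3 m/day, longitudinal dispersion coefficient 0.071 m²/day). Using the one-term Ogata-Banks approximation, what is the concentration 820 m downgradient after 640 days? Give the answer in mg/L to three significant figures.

1080 mg/L

For a continuous step input, C/C₀ ≈ ½·erfc((x−vt)/(2√(Dt))).
vt = 1.3 × 640 = 832 m and 2√(Dt) = 2√(0.071 × 640) = 13.48 m.
Argument (x−vt)/(2√(Dt)) = (820 − 832)/13.48 = -0.8902; ½·erfc(-0.8902) = 0.8960.
C = 1200 × 0.8960 = 1080 mg/L.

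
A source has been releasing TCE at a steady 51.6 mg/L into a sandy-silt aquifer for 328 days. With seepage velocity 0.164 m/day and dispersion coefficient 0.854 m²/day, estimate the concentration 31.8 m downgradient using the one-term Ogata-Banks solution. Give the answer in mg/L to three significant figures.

42.5 mg/L

For a continuous step input, C/C₀ ≈ ½·erfc((x−vt)/(2√(Dt))).
vt = 0.164 × 328 = 53.792 m and 2√(Dt) = 2√(0.854 × 328) = 33.47 m.
Argument (x−vt)/(2√(Dt)) = (31.8 − 53.792)/33.47 = -0.6571; ½·erfc(-0.6571) = 0.8236.
C = 51.6 × 0.8236 = 42.5 mg/L.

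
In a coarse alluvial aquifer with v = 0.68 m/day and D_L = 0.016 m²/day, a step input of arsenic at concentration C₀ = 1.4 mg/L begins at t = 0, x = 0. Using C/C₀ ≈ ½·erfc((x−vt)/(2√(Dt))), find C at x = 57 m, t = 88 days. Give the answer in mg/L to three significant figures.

For a continuous step input, C/C₀ ≈ ½·erfc((x−vt)/(2√(Dt))).
vt = 0.68 × 88 = 59.84 m and 2√(Dt) = 2√(0.016 × 88) = 2.373 m.
Argument (x−vt)/(2√(Dt)) = (57 − 59.84)/2.373 = -1.197; ½·erfc(-1.197) = 0.9548.
C = 1.4 × 0.9548 = 1.34 mg/L.

1.34 mg/L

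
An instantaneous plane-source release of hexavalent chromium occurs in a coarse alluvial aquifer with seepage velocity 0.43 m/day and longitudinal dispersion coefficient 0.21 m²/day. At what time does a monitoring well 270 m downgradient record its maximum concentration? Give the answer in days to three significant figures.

For the 1D instantaneous-source solution, setting ∂C/∂t = 0 at fixed x gives v²t² + 2Dt − x² = 0, so t = (√(D² + v²x²) − D)/v².
√(D² + v²x²) = √(0.21² + 0.43² × 270²) = 116.1; v² = 0.1849.
t = (116.1 − 0.21)/0.1849 = 627 days (vs. the pure-advection estimate x/v = 628 d).

627 days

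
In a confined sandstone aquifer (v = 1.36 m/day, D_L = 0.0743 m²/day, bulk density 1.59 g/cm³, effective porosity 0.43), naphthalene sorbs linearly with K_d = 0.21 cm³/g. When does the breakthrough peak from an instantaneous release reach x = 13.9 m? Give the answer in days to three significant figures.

18.1 days

Retardation factor R = 1 + ρ_b·K_d/n = 1 + 1.59 × 0.21/0.43 = 1.777.
Sorption retards both mechanisms: v_R = v/R = 0.7653 m/day, D_R = D/R = 0.04181 m²/day.
Peak time from v_R²t² + 2D_R t − x² = 0: t = (√(D_R² + v_R²x²) − D_R)/v_R².
√(D_R² + v_R²x²) = √(0.04181² + 0.7653² × 13.9²) = 10.64; v_R² = 0.5857.
t = (10.64 − 0.04181)/0.5857 = 18.1 days.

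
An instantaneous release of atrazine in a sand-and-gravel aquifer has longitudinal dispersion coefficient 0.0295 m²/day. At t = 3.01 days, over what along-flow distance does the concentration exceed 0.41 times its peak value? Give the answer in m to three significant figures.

The plume is Gaussian with σ = √(2Dt) = √(2 × 0.0295 × 3.01) = 0.4214 m.
C/C_peak = exp(−Δx²/(2σ²)) = 0.41 ⇒ Δx = σ·√(−2 ln 0.41) = 0.4214 × 1.335 = 0.5626 m.
Width = 2Δx = 1.13 m.

1.13 m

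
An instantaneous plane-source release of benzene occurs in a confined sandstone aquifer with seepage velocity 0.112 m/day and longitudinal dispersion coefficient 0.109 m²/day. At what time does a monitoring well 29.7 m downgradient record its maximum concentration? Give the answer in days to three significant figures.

For the 1D instantaneous-source solution, setting ∂C/∂t = 0 at fixed x gives v²t² + 2Dt − x² = 0, so t = (√(D² + v²x²) − D)/v².
√(D² + v²x²) = √(0.109² + 0.112² × 29.7²) = 3.328; v² = 0.012544.
t = (3.328 − 0.109)/0.012544 = 257 days (vs. the pure-advection estimate x/v = 265 d).

257 days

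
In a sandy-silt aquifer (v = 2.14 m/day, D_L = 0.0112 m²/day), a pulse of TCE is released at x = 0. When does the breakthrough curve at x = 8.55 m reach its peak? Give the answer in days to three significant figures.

3.99 days

For the 1D instantaneous-source solution, setting ∂C/∂t = 0 at fixed x gives v²t² + 2Dt − x² = 0, so t = (√(D² + v²x²) − D)/v².
√(D² + v²x²) = √(0.0112² + 2.14² × 8.55²) = 18.30; v² = 4.5796.
t = (18.30 − 0.0112)/4.5796 = 3.99 days (vs. the pure-advection estimate x/v = 4.00 d).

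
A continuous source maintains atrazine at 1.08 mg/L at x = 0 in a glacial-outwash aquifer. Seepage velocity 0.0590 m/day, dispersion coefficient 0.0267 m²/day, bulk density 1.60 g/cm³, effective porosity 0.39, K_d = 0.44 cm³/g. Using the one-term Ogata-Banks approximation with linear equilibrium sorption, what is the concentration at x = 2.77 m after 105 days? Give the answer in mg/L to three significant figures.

0.373 mg/L

Retardation factor R = 1 + ρ_b·K_d/n = 1 + 1.60 × 0.44/0.39 = 2.805.
Sorption retards both mechanisms: v_R = v/R = 0.02103 m/day, D_R = D/R = 0.009519 m²/day.
v_R·t = 0.02103 × 105 = 2.20815 m; 2√(D_R t) = 1.999 m; argument = (2.77 − 2.20815)/1.999 = 0.2811.
C = C₀ × ½·erfc(0.2811) = 1.08 × 0.3455 = 0.373 mg/L.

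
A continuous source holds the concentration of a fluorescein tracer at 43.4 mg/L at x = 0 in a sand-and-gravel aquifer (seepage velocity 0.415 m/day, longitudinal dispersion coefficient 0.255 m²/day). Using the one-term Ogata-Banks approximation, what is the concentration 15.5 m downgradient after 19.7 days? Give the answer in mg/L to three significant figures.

0.452 mg/L

For a continuous step input, C/C₀ ≈ ½·erfc((x−vt)/(2√(Dt))).
vt = 0.415 × 19.7 = 8.1755 m and 2√(Dt) = 2√(0.255 × 19.7) = 4.483 m.
Argument (x−vt)/(2√(Dt)) = (15.5 − 8.1755)/4.483 = 1.634; ½·erfc(1.634) = 0.01042.
C = 43.4 × 0.01042 = 0.452 mg/L.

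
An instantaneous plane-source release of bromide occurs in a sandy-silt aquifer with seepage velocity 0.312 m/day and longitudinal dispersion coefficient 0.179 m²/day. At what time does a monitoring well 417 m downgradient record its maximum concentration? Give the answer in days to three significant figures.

For the 1D instantaneous-source solution, setting ∂C/∂t = 0 at fixed x gives v²t² + 2Dt − x² = 0, so t = (√(D² + v²x²) − D)/v².
√(D² + v²x²) = √(0.179² + 0.312² × 417²) = 130.1; v² = 0.097344.
t = (130.1 − 0.179)/0.097344 = 1330 days (vs. the pure-advection estimate x/v = 1340 d).

1330 days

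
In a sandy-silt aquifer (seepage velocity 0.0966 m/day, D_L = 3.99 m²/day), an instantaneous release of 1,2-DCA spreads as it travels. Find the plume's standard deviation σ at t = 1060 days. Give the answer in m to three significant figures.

92.0 m

Dispersive spreading gives a Gaussian with σ² = 2Dt; advection only shifts the center.
σ = √(2 × 3.99 × 1060) = 92.0 m.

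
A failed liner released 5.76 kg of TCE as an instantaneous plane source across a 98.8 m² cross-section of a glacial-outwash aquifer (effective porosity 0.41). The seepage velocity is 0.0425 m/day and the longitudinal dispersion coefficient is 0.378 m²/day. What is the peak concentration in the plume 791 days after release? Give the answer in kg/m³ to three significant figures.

0.00232 kg/m³

The peak of an instantaneous 1D plume sits at x = vt; there the Gaussian factor is 1 and C_max = M/(n_e·A·√(4πDt)), where n_e·A is the pore area the mass is dissolved in.
√(4πDt) = √(4π × 0.378 × 791) = 61.30 m, so C_max = 5.76/(0.41 × 98.8 × 61.30) = 0.00232 kg/m³.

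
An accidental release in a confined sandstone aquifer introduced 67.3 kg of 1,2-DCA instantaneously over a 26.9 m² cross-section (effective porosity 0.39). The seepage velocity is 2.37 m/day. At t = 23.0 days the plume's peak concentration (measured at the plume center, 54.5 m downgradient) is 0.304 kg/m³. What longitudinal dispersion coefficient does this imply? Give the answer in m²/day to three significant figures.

At the plume center C_max = M/(n_e·A·√(4πDt)), so D = M²/(4πt·(n_e·A·C_max)²).
n_e·A·C_max = 0.39 × 26.9 × 0.304 = 3.189 kg/m.
D = 67.3²/(4π × 23.0 × 3.189²) = 1.54 m²/day.

1.54 m²/day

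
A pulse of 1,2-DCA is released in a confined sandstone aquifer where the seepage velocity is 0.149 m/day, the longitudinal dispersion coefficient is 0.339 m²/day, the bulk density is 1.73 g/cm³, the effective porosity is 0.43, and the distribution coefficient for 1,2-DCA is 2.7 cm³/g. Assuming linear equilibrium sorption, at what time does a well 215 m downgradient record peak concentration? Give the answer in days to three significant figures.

Retardation factor R = 1 + ρ_b·K_d/n = 1 + 1.73 × 2.7/0.43 = 11.86.
Sorption retards both mechanisms: v_R = v/R = 0.01256 m/day, D_R = D/R = 0.02858 m²/day.
Peak time from v_R²t² + 2D_R t − x² = 0: t = (√(D_R² + v_R²x²) − D_R)/v_R².
√(D_R² + v_R²x²) = √(0.02858² + 0.01256² × 215²) = 2.701; v_R² = 0.0001578.
t = (2.701 − 0.02858)/0.0001578 = 16900 days.

16900 days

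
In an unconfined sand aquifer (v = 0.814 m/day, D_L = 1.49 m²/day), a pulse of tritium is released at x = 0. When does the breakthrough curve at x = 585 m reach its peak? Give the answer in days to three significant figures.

716 days

For the 1D instantaneous-source solution, setting ∂C/∂t = 0 at fixed x gives v²t² + 2Dt − x² = 0, so t = (√(D² + v²x²) − D)/v².
√(D² + v²x²) = √(1.49² + 0.814² × 585²) = 476.2; v² = 0.662596.
t = (476.2 − 1.49)/0.662596 = 716 days (vs. the pure-advection estimate x/v = 719 d).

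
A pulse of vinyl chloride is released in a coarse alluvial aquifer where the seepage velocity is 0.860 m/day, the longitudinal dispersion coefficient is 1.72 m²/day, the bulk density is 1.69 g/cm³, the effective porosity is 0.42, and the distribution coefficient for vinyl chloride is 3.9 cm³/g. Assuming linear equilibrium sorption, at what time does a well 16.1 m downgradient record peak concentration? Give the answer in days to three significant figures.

Retardation factor R = 1 + ρ_b·K_d/n = 1 + 1.69 × 3.9/0.42 = 16.69.
Sorption retards both mechanisms: v_R = v/R = 0.05153 m/day, D_R = D/R = 0.1031 m²/day.
Peak time from v_R²t² + 2D_R t − x² = 0: t = (√(D_R² + v_R²x²) − D_R)/v_R².
√(D_R² + v_R²x²) = √(0.1031² + 0.05153² × 16.1²) = 0.8360; v_R² = 0.002655.
t = (0.8360 − 0.1031)/0.002655 = 276 days.

276 days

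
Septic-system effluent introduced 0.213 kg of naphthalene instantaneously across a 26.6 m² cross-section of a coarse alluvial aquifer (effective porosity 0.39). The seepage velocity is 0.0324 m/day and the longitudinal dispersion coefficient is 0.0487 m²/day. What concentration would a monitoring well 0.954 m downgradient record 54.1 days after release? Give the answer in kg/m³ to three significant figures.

0.00336 kg/m³

For an instantaneous plane source, C(x,t) = M/(n_e·A·√(4πDt)) · exp(−(x−vt)²/(4Dt)), with n_e·A the pore (flow) area.
Plume center vt = 0.0324 × 54.1 = 1.75284 m, so the well at 0.954 m is 0.79884 m upgradient of the peak.
√(4πDt) = 5.754 m, giving peak height M/(n_e·A·√(4πDt)) = 0.213/(0.39 × 26.6 × 5.754) = 0.003568 kg/m³.
(x−vt)²/(4Dt) = (-0.79884)²/(4 × 0.0487 × 54.1) = 0.06055; exp(−0.06055) = 0.9412.
C = 0.003568 × 0.9412 = 0.00336 kg/m³.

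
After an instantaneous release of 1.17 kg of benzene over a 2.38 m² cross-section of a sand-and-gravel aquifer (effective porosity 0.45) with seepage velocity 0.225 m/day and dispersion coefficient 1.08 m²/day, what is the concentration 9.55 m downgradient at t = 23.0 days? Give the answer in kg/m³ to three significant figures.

For an instantaneous plane source, C(x,t) = M/(n_e·A·√(4πDt)) · exp(−(x−vt)²/(4Dt)), with n_e·A the pore (flow) area.
Plume center vt = 0.225 × 23.0 = 5.175 m, so the well at 9.55 m is 4.375 m downgradient of the peak.
√(4πDt) = 17.67 m, giving peak height M/(n_e·A·√(4πDt)) = 1.17/(0.45 × 2.38 × 17.67) = 0.06182 kg/m³.
(x−vt)²/(4Dt) = (4.375)²/(4 × 1.08 × 23.0) = 0.1926; exp(−0.1926) = 0.8248.
C = 0.06182 × 0.8248 = 0.0510 kg/m³.

0.0510 kg/m³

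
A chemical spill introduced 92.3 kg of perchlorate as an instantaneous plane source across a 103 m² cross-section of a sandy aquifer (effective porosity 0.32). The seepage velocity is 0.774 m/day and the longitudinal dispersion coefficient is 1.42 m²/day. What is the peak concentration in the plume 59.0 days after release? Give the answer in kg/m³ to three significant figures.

0.0863 kg/m³

The peak of an instantaneous 1D plume sits at x = vt; there the Gaussian factor is 1 and C_max = M/(n_e·A·√(4πDt)), where n_e·A is the pore area the mass is dissolved in.
√(4πDt) = √(4π × 1.42 × 59.0) = 32.45 m, so C_max = 92.3/(0.32 × 103 × 32.45) = 0.0863 kg/m³.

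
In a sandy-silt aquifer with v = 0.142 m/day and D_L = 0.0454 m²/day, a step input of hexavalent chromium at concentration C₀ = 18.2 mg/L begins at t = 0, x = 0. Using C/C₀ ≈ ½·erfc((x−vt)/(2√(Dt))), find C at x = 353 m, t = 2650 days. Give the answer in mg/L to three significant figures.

For a continuous step input, C/C₀ ≈ ½·erfc((x−vt)/(2√(Dt))).
vt = 0.142 × 2650 = 376.3 m and 2√(Dt) = 2√(0.0454 × 2650) = 21.94 m.
Argument (x−vt)/(2√(Dt)) = (353 − 376.3)/21.94 = -1.062; ½·erfc(-1.062) = 0.9334.
C = 18.2 × 0.9334 = 17.0 mg/L.

17.0 mg/L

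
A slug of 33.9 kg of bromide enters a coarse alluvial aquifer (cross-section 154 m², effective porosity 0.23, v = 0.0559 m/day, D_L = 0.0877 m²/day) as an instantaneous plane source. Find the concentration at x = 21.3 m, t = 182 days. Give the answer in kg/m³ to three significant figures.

For an instantaneous plane source, C(x,t) = M/(n_e·A·√(4πDt)) · exp(−(x−vt)²/(4Dt)), with n_e·A the pore (flow) area.
Plume center vt = 0.0559 × 182 = 10.1738 m, so the well at 21.3 m is 11.1262 m downgradient of the peak.
√(4πDt) = 14.16 m, giving peak height M/(n_e·A·√(4πDt)) = 33.9/(0.23 × 154 × 14.16) = 0.06759 kg/m³.
(x−vt)²/(4Dt) = (11.1262)²/(4 × 0.0877 × 182) = 1.939; exp(−1.939) = 0.1438.
C = 0.06759 × 0.1438 = 0.00972 kg/m³.

0.00972 kg/m³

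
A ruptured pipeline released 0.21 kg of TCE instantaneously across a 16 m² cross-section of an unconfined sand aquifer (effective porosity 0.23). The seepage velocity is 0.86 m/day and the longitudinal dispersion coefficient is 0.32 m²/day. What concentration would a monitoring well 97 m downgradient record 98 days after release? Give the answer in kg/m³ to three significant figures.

0.000791 kg/m³

For an instantaneous plane source, C(x,t) = M/(n_e·A·√(4πDt)) · exp(−(x−vt)²/(4Dt)), with n_e·A the pore (flow) area.
Plume center vt = 0.86 × 98 = 84.28 m, so the well at 97 m is 12.72 m downgradient of the peak.
√(4πDt) = 19.85 m, giving peak height M/(n_e·A·√(4πDt)) = 0.21/(0.23 × 16 × 19.85) = 0.002875 kg/m³.
(x−vt)²/(4Dt) = (12.72)²/(4 × 0.32 × 98) = 1.290; exp(−1.290) = 0.2753.
C = 0.002875 × 0.2753 = 0.000791 kg/m³.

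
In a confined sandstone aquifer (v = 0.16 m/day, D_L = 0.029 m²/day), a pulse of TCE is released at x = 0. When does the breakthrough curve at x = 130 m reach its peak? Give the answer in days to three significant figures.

811 days

For the 1D instantaneous-source solution, setting ∂C/∂t = 0 at fixed x gives v²t² + 2Dt − x² = 0, so t = (√(D² + v²x²) − D)/v².
√(D² + v²x²) = √(0.029² + 0.16² × 130²) = 20.80; v² = 0.0256.
t = (20.80 − 0.029)/0.0256 = 811 days (vs. the pure-advection estimate x/v = 812 d).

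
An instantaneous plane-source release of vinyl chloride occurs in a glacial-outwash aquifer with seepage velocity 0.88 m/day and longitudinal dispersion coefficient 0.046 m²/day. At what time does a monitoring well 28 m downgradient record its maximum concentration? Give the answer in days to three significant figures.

For the 1D instantaneous-source solution, setting ∂C/∂t = 0 at fixed x gives v²t² + 2Dt − x² = 0, so t = (√(D² + v²x²) − D)/v².
√(D² + v²x²) = √(0.046² + 0.88² × 28²) = 24.64; v² = 0.7744.
t = (24.64 − 0.046)/0.7744 = 31.8 days (vs. the pure-advection estimate x/v = 31.8 d).

31.8 days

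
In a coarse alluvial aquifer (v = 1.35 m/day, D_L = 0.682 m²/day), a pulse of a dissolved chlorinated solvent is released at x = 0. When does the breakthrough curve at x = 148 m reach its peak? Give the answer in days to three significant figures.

109 days

For the 1D instantaneous-source solution, setting ∂C/∂t = 0 at fixed x gives v²t² + 2Dt − x² = 0, so t = (√(D² + v²x²) − D)/v².
√(D² + v²x²) = √(0.682² + 1.35² × 148²) = 199.8; v² = 1.8225.
t = (199.8 − 0.682)/1.8225 = 109 days (vs. the pure-advection estimate x/v = 110 d).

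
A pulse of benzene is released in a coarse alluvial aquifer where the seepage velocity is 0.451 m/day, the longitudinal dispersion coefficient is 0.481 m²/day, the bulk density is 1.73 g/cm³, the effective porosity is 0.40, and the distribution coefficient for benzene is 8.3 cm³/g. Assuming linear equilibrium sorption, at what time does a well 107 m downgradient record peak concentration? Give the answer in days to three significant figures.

Retardation factor R = 1 + ρ_b·K_d/n = 1 + 1.73 × 8.3/0.40 = 36.90.
Sorption retards both mechanisms: v_R = v/R = 0.01222 m/day, D_R = D/R = 0.01304 m²/day.
Peak time from v_R²t² + 2D_R t − x² = 0: t = (√(D_R² + v_R²x²) − D_R)/v_R².
√(D_R² + v_R²x²) = √(0.01304² + 0.01222² × 107²) = 1.308; v_R² = 0.0001493.
t = (1.308 − 0.01304)/0.0001493 = 8670 days.

8670 days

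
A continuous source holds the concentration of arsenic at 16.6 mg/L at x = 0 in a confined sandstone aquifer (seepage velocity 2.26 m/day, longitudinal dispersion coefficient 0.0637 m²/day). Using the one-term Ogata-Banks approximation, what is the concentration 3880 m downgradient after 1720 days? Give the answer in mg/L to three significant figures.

11.4 mg/L

For a continuous step input, C/C₀ ≈ ½·erfc((x−vt)/(2√(Dt))).
vt = 2.26 × 1720 = 3887.2 m and 2√(Dt) = 2√(0.0637 × 1720) = 20.93 m.
Argument (x−vt)/(2√(Dt)) = (3880 − 3887.2)/20.93 = -0.3440; ½·erfc(-0.3440) = 0.6867.
C = 16.6 × 0.6867 = 11.4 mg/L.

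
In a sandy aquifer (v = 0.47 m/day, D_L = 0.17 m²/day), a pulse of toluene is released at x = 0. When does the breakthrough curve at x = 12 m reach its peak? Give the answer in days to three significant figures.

24.8 days

For the 1D instantaneous-source solution, setting ∂C/∂t = 0 at fixed x gives v²t² + 2Dt − x² = 0, so t = (√(D² + v²x²) − D)/v².
√(D² + v²x²) = √(0.17² + 0.47² × 12²) = 5.643; v² = 0.2209.
t = (5.643 − 0.17)/0.2209 = 24.8 days (vs. the pure-advection estimate x/v = 25.5 d).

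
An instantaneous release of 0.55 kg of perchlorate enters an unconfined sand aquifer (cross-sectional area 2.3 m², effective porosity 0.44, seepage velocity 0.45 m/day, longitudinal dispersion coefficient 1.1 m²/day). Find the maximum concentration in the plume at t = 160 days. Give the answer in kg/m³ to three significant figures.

The peak of an instantaneous 1D plume sits at x = vt; there the Gaussian factor is 1 and C_max = M/(n_e·A·√(4πDt)), where n_e·A is the pore area the mass is dissolved in.
√(4πDt) = √(4π × 1.1 × 160) = 47.03 m, so C_max = 0.55/(0.44 × 2.3 × 47.03) = 0.0116 kg/m³.

0.0116 kg/m³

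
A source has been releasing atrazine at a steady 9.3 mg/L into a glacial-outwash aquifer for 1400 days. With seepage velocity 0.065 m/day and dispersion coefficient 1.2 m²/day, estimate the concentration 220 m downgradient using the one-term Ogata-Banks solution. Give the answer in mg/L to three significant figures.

0.121 mg/L

For a continuous step input, C/C₀ ≈ ½·erfc((x−vt)/(2√(Dt))).
vt = 0.065 × 1400 = 91 m and 2√(Dt) = 2√(1.2 × 1400) = 81.98 m.
Argument (x−vt)/(2√(Dt)) = (220 − 91)/81.98 = 1.574; ½·erfc(1.574) = 0.01301.
C = 9.3 × 0.01301 = 0.121 mg/L.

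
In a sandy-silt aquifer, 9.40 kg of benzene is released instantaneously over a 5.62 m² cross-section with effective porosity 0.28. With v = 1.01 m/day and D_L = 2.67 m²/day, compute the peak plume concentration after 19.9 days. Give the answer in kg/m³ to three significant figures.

The peak of an instantaneous 1D plume sits at x = vt; there the Gaussian factor is 1 and C_max = M/(n_e·A·√(4πDt)), where n_e·A is the pore area the mass is dissolved in.
√(4πDt) = √(4π × 2.67 × 19.9) = 25.84 m, so C_max = 9.40/(0.28 × 5.62 × 25.84) = 0.231 kg/m³.

0.231 kg/m³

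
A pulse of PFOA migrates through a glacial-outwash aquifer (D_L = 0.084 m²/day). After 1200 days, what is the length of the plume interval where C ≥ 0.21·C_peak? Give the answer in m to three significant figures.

The plume is Gaussian with σ = √(2Dt) = √(2 × 0.084 × 1200) = 14.20 m.
C/C_peak = exp(−Δx²/(2σ²)) = 0.21 ⇒ Δx = σ·√(−2 ln 0.21) = 14.20 × 1.767 = 25.09 m.
Width = 2Δx = 50.2 m.

50.2 m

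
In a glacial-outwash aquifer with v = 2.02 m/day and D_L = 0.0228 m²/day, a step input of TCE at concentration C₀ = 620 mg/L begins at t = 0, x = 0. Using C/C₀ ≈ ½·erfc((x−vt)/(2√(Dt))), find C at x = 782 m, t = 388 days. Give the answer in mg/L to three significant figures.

411 mg/L

For a continuous step input, C/C₀ ≈ ½·erfc((x−vt)/(2√(Dt))).
vt = 2.02 × 388 = 783.76 m and 2√(Dt) = 2√(0.0228 × 388) = 5.949 m.
Argument (x−vt)/(2√(Dt)) = (782 − 783.76)/5.949 = -0.2958; ½·erfc(-0.2958) = 0.6621.
C = 620 × 0.6621 = 411 mg/L.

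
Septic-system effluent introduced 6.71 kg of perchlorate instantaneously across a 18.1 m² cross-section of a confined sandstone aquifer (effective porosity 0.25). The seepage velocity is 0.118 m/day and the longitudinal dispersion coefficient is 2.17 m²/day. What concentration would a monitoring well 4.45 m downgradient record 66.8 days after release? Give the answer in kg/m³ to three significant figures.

0.0340 kg/m³

For an instantaneous plane source, C(x,t) = M/(n_e·A·√(4πDt)) · exp(−(x−vt)²/(4Dt)), with n_e·A the pore (flow) area.
Plume center vt = 0.118 × 66.8 = 7.8824 m, so the well at 4.45 m is 3.4324 m upgradient of the peak.
√(4πDt) = 42.68 m, giving peak height M/(n_e·A·√(4πDt)) = 6.71/(0.25 × 18.1 × 42.68) = 0.03474 kg/m³.
(x−vt)²/(4Dt) = (-3.4324)²/(4 × 2.17 × 66.8) = 0.02032; exp(−0.02032) = 0.9799.
C = 0.03474 × 0.9799 = 0.0340 kg/m³.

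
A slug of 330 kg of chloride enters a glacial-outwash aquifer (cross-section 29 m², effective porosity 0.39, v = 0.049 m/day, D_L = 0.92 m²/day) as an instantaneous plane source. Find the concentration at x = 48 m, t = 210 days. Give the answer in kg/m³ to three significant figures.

0.0940 kg/m³

For an instantaneous plane source, C(x,t) = M/(n_e·A·√(4πDt)) · exp(−(x−vt)²/(4Dt)), with n_e·A the pore (flow) area.
Plume center vt = 0.049 × 210 = 10.29 m, so the well at 48 m is 37.71 m downgradient of the peak.
√(4πDt) = 49.27 m, giving peak height M/(n_e·A·√(4πDt)) = 330/(0.39 × 29 × 49.27) = 0.5922 kg/m³.
(x−vt)²/(4Dt) = (37.71)²/(4 × 0.92 × 210) = 1.840; exp(−1.840) = 0.1588.
C = 0.5922 × 0.1588 = 0.0940 kg/m³.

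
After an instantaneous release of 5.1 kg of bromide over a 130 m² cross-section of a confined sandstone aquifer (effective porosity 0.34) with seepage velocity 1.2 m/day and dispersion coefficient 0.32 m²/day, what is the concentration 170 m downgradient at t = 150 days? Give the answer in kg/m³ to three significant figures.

For an instantaneous plane source, C(x,t) = M/(n_e·A·√(4πDt)) · exp(−(x−vt)²/(4Dt)), with n_e·A the pore (flow) area.
Plume center vt = 1.2 × 150 = 180 m, so the well at 170 m is 10 m upgradient of the peak.
√(4πDt) = 24.56 m, giving peak height M/(n_e·A·√(4πDt)) = 5.1/(0.34 × 130 × 24.56) = 0.004698 kg/m³.
(x−vt)²/(4Dt) = (-10)²/(4 × 0.32 × 150) = 0.5208; exp(−0.5208) = 0.5940.
C = 0.004698 × 0.5940 = 0.00279 kg/m³.

0.00279 kg/m³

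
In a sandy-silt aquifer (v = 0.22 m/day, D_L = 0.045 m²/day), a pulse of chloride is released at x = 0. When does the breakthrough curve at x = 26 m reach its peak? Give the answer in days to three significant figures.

117 days

For the 1D instantaneous-source solution, setting ∂C/∂t = 0 at fixed x gives v²t² + 2Dt − x² = 0, so t = (√(D² + v²x²) − D)/v².
√(D² + v²x²) = √(0.045² + 0.22² × 26²) = 5.720; v² = 0.0484.
t = (5.720 − 0.045)/0.0484 = 117 days (vs. the pure-advection estimate x/v = 118 d).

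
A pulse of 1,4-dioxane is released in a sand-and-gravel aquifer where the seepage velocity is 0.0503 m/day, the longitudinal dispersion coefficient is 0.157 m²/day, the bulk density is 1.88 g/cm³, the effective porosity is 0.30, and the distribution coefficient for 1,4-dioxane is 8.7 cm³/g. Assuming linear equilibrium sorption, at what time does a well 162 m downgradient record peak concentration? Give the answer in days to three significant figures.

175000 days

Retardation factor R = 1 + ρ_b·K_d/n = 1 + 1.88 × 8.7/0.30 = 55.52.
Sorption retards both mechanisms: v_R = v/R = 0.0009060 m/day, D_R = D/R = 0.002828 m²/day.
Peak time from v_R²t² + 2D_R t − x² = 0: t = (√(D_R² + v_R²x²) − D_R)/v_R².
√(D_R² + v_R²x²) = √(0.002828² + 0.0009060² × 162²) = 0.1468; v_R² = 8.208e-07.
t = (0.1468 − 0.002828)/8.208e-07 = 175000 days.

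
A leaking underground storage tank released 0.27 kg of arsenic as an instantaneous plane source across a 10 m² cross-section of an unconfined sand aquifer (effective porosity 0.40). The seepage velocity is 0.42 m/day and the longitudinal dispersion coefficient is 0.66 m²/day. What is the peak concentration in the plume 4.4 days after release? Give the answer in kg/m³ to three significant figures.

The peak of an instantaneous 1D plume sits at x = vt; there the Gaussian factor is 1 and C_max = M/(n_e·A·√(4πDt)), where n_e·A is the pore area the mass is dissolved in.
√(4πDt) = √(4π × 0.66 × 4.4) = 6.041 m, so C_max = 0.27/(0.40 × 10 × 6.041) = 0.0112 kg/m³.

0.0112 kg/m³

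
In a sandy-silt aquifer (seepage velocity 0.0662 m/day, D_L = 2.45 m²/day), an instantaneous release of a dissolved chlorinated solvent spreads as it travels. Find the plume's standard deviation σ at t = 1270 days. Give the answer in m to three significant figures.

Dispersive spreading gives a Gaussian with σ² = 2Dt; advection only shifts the center.
σ = √(2 × 2.45 × 1270) = 78.9 m.

78.9 m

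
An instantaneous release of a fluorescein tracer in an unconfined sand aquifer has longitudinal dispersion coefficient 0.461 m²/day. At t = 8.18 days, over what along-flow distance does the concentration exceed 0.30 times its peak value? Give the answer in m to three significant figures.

8.52 m

The plume is Gaussian with σ = √(2Dt) = √(2 × 0.461 × 8.18) = 2.746 m.
C/C_peak = exp(−Δx²/(2σ²)) = 0.30 ⇒ Δx = σ·√(−2 ln 0.30) = 2.746 × 1.552 = 4.262 m.
Width = 2Δx = 8.52 m.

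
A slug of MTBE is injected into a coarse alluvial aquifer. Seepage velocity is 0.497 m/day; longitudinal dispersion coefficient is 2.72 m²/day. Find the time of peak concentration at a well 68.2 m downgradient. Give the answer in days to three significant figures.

127 days

For the 1D instantaneous-source solution, setting ∂C/∂t = 0 at fixed x gives v²t² + 2Dt − x² = 0, so t = (√(D² + v²x²) − D)/v².
√(D² + v²x²) = √(2.72² + 0.497² × 68.2²) = 34.00; v² = 0.247009.
t = (34.00 − 2.72)/0.247009 = 127 days (vs. the pure-advection estimate x/v = 137 d).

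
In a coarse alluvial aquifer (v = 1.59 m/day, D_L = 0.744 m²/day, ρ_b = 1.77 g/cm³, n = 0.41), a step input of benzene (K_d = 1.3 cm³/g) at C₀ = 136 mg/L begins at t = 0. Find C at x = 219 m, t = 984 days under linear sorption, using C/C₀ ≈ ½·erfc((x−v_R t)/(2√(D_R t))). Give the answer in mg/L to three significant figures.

120 mg/L

Retardation factor R = 1 + ρ_b·K_d/n = 1 + 1.77 × 1.3/0.41 = 6.612.
Sorption retards both mechanisms: v_R = v/R = 0.2405 m/day, D_R = D/R = 0.1125 m²/day.
v_R·t = 0.2405 × 984 = 236.652 m; 2√(D_R t) = 21.04 m; argument = (219 − 236.652)/21.04 = -0.8390.
C = C₀ × ½·erfc(-0.8390) = 136 × 0.8823 = 120 mg/L.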